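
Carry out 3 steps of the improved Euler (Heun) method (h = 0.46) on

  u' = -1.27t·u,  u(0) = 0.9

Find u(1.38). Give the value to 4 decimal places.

0.2840

Heun: k1 = f(t_n, u_n); k2 = f(t_n + h, u_n + h·k1); u_{n+1} = u_n + (h/2)·(k1 + k2).
t=0.000000, u=0.900000:
  k1 = f(0.000000, 0.900000) = 0.000000
  k2 = f(0.460000, 0.900000) = -0.525780
  u ← 0.900000 + (0.46/2)·(0.000000 + (-0.525780)) = 0.779071
t=0.460000, u=0.779071:
  k1 = f(0.460000, 0.779071) = -0.455133
  k2 = f(0.920000, 0.569709) = -0.665648
  u ← 0.779071 + (0.46/2)·(-0.455133 + (-0.665648)) = 0.521291
t=0.920000, u=0.521291:
  k1 = f(0.920000, 0.521291) = -0.609076
  k2 = f(1.380000, 0.241116) = -0.422580
  u ← 0.521291 + (0.46/2)·(-0.609076 + (-0.422580)) = 0.284010
u(1.38) ≈ 0.2840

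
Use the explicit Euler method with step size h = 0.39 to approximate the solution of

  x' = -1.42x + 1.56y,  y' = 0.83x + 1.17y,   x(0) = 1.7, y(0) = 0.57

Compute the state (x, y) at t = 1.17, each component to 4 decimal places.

Euler on (x,y): x_{n+1} = x_n + h·x', y_{n+1} = y_n + h·y'.
0.000000: (1.700000, 0.570000); f=(-1.524800, 2.077900) → (1.105328, 1.380381)
0.390000: (1.105328, 1.380381); f=(0.583829, 2.532468) → (1.333021, 2.368044)
0.780000: (1.333021, 2.368044); f=(1.801258, 3.877018) → (2.035512, 3.880081)
(x(1.17), y(1.17)) ≈ (2.0355, 3.8801)

2.0355, 3.8801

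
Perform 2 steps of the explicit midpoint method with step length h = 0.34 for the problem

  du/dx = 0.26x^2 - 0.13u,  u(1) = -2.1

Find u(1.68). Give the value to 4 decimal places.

-1.6104

Midpoint: k1 = f(x_n, u_n); k2 = f(x_n + h/2, u_n + (h/2)·k1); u_{n+1} = u_n + h·k2.
x=1.000000, u=-2.100000:
  k1 = f(1.000000, -2.100000) = 0.533000
  k2 = f(1.170000, -2.009390) = 0.617135
  u ← -2.100000 + 0.34·0.617135 = -1.890174
x=1.340000, u=-1.890174:
  k1 = f(1.340000, -1.890174) = 0.712579
  k2 = f(1.510000, -1.769036) = 0.822801
  u ← -1.890174 + 0.34·0.822801 = -1.610422
u(1.68) ≈ -1.6104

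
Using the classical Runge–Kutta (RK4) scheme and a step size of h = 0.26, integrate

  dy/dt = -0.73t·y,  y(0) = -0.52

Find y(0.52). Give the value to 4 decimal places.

-0.4711

RK4: k1 = f(t_n, y_n); k2 = f(t_n + h/2, y_n + (h/2)·k1); k3 = f(t_n + h/2, y_n + (h/2)·k2); k4 = f(t_n + h, y_n + h·k3); y_{n+1} = y_n + (h/6)·(k1 + 2k2 + 2k3 + k4).
t=0.000000, y=-0.520000:
  k1 = f(0.000000, -0.520000) = 0.000000
  k2 = f(0.130000, -0.520000) = 0.049348
  k3 = f(0.130000, -0.513585) = 0.048739
  k4 = f(0.260000, -0.507328) = 0.096291
  y ← -0.520000 + (0.26/6)·(k1 + 2k2 + 2k3 + k4) = -0.507327
t=0.260000, y=-0.507327:
  k1 = f(0.260000, -0.507327) = 0.096291
  k2 = f(0.390000, -0.494809) = 0.140872
  k3 = f(0.390000, -0.489013) = 0.139222
  k4 = f(0.520000, -0.471129) = 0.178840
  y ← -0.507327 + (0.26/6)·(k1 + 2k2 + 2k3 + k4) = -0.471129
y(0.52) ≈ -0.4711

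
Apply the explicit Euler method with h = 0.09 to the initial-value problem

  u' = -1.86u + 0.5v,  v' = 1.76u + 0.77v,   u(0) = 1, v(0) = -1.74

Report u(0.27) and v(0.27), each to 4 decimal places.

Euler on (u,v): u_{n+1} = u_n + h·u', v_{n+1} = v_n + h·v'.
0.000000: (1.000000, -1.740000); f=(-2.730000, 0.420200) → (0.754300, -1.702182)
0.090000: (0.754300, -1.702182); f=(-2.254089, 0.016888) → (0.551432, -1.700662)
0.180000: (0.551432, -1.700662); f=(-1.875995, -0.338990) → (0.382592, -1.731171)
(u(0.27), v(0.27)) ≈ (0.3826, -1.7312)

0.3826, -1.7312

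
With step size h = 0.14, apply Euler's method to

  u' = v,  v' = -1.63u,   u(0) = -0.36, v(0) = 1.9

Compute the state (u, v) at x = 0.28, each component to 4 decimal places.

0.1835, 2.0036

Euler on (u,v): u_{n+1} = u_n + h·u', v_{n+1} = v_n + h·v'.
0.000000: (-0.360000, 1.900000); f=(1.900000, 0.586800) → (-0.094000, 1.982152)
0.140000: (-0.094000, 1.982152); f=(1.982152, 0.153220) → (0.183501, 2.003603)
(u(0.28), v(0.28)) ≈ (0.1835, 2.0036)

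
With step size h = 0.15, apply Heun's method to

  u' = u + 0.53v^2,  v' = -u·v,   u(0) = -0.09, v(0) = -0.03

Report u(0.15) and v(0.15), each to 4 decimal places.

-0.1044, -0.0304

Heun on (u,v): k1 = f(t_n, state_n); k2 = f(t_n + h, state_n + h·k1); state_{n+1} = state_n + (h/2)·(k1 + k2).
0.000000: (-0.090000, -0.030000)
  k1 = (-0.089523, -0.002700)
  predictor → (-0.103428, -0.030405)
  k2 = (-0.102938, -0.003145)
  → (-0.104435, -0.030438)
(u(0.15), v(0.15)) ≈ (-0.1044, -0.0304)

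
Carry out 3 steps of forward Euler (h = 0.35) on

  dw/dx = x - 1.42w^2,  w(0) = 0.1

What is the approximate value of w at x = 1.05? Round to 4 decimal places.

0.4355

Euler: w_{n+1} = w_n + h·f(x_n, w_n).
x=0.000000, w=0.100000: f=-0.014200 → w ← 0.100000 + 0.35·(-0.014200) = 0.095030
x=0.350000, w=0.095030: f=0.337176 → w ← 0.095030 + 0.35·0.337176 = 0.213042
x=0.700000, w=0.213042: f=0.635551 → w ← 0.213042 + 0.35·0.635551 = 0.435485
w(1.05) ≈ 0.4355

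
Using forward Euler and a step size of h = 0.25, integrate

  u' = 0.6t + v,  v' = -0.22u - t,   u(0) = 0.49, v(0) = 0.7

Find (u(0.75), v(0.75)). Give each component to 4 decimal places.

1.0893, 0.4011

Euler on (u,v): u_{n+1} = u_n + h·u', v_{n+1} = v_n + h·v'.
0.000000: (0.490000, 0.700000); f=(0.700000, -0.107800) → (0.665000, 0.673050)
0.250000: (0.665000, 0.673050); f=(0.823050, -0.396300) → (0.870762, 0.573975)
0.500000: (0.870762, 0.573975); f=(0.873975, -0.691568) → (1.089256, 0.401083)
(u(0.75), v(0.75)) ≈ (1.0893, 0.4011)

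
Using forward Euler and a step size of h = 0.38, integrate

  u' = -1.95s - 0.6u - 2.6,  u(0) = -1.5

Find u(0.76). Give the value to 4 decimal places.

-2.9263

Euler: u_{n+1} = u_n + h·f(s_n, u_n).
s=0.000000, u=-1.500000: f=-1.700000 → u ← -1.500000 + 0.38·(-1.700000) = -2.146000
s=0.380000, u=-2.146000: f=-2.053400 → u ← -2.146000 + 0.38·(-2.053400) = -2.926292
u(0.76) ≈ -2.9263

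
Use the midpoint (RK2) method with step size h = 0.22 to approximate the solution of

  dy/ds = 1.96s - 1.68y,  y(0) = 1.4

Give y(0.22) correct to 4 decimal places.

1.0256

Midpoint: k1 = f(s_n, y_n); k2 = f(s_n + h/2, y_n + (h/2)·k1); y_{n+1} = y_n + h·k2.
s=0.000000, y=1.400000:
  k1 = f(0.000000, 1.400000) = -2.352000
  k2 = f(0.110000, 1.141280) = -1.701750
  y ← 1.400000 + 0.22·(-1.701750) = 1.025615
y(0.22) ≈ 1.0256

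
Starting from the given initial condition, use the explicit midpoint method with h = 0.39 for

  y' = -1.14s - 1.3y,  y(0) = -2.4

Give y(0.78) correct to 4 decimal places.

Midpoint: k1 = f(s_n, y_n); k2 = f(s_n + h/2, y_n + (h/2)·k1); y_{n+1} = y_n + h·k2.
s=0.000000, y=-2.400000:
  k1 = f(0.000000, -2.400000) = 3.120000
  k2 = f(0.195000, -1.791600) = 2.106780
  y ← -2.400000 + 0.39·2.106780 = -1.578356
s=0.390000, y=-1.578356:
  k1 = f(0.390000, -1.578356) = 1.607263
  k2 = f(0.585000, -1.264940) = 0.977521
  y ← -1.578356 + 0.39·0.977521 = -1.197122
y(0.78) ≈ -1.1971

-1.1971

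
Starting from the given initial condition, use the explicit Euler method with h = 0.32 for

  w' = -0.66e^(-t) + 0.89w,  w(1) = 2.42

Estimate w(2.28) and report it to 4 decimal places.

Euler: w_{n+1} = w_n + h·f(t_n, w_n).
t=1.000000, w=2.420000: f=1.911000 → w ← 2.420000 + 0.32·1.911000 = 3.031520
t=1.320000, w=3.031520: f=2.521743 → w ← 3.031520 + 0.32·2.521743 = 3.838478
t=1.640000, w=3.838478: f=3.288218 → w ← 3.838478 + 0.32·3.288218 = 4.890708
t=1.960000, w=4.890708: f=4.259763 → w ← 4.890708 + 0.32·4.259763 = 6.253832
w(2.28) ≈ 6.2538

6.2538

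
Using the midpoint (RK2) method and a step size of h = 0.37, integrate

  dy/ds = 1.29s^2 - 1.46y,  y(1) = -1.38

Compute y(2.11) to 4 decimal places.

1.8228

Midpoint: k1 = f(s_n, y_n); k2 = f(s_n + h/2, y_n + (h/2)·k1); y_{n+1} = y_n + h·k2.
s=1.000000, y=-1.380000:
  k1 = f(1.000000, -1.380000) = 3.304800
  k2 = f(1.185000, -0.768612) = 2.933624
  y ← -1.380000 + 0.37·2.933624 = -0.294559
s=1.370000, y=-0.294559:
  k1 = f(1.370000, -0.294559) = 2.851257
  k2 = f(1.555000, 0.232923) = 2.779184
  y ← -0.294559 + 0.37·2.779184 = 0.733739
s=1.740000, y=0.733739:
  k1 = f(1.740000, 0.733739) = 2.834345
  k2 = f(1.925000, 1.258093) = 2.943441
  y ← 0.733739 + 0.37·2.943441 = 1.822812
y(2.11) ≈ 1.8228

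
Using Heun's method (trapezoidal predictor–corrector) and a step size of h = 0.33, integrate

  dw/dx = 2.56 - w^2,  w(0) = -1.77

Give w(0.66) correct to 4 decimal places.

Heun: k1 = f(x_n, w_n); k2 = f(x_n + h, w_n + h·k1); w_{n+1} = w_n + (h/2)·(k1 + k2).
x=0.000000, w=-1.770000:
  k1 = f(0.000000, -1.770000) = -0.572900
  k2 = f(0.330000, -1.959057) = -1.277904
  w ← -1.770000 + (0.33/2)·(-0.572900 + (-1.277904)) = -2.075383
x=0.330000, w=-2.075383:
  k1 = f(0.330000, -2.075383) = -1.747213
  k2 = f(0.660000, -2.651963) = -4.472908
  w ← -2.075383 + (0.33/2)·(-1.747213 + (-4.472908)) = -3.101703
w(0.66) ≈ -3.1017

-3.1017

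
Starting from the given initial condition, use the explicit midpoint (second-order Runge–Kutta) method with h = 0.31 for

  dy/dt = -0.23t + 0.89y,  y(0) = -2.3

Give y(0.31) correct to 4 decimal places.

Midpoint: k1 = f(t_n, y_n); k2 = f(t_n + h/2, y_n + (h/2)·k1); y_{n+1} = y_n + h·k2.
t=0.000000, y=-2.300000:
  k1 = f(0.000000, -2.300000) = -2.047000
  k2 = f(0.155000, -2.617285) = -2.365034
  y ← -2.300000 + 0.31·(-2.365034) = -3.033160
y(0.31) ≈ -3.0332

-3.0332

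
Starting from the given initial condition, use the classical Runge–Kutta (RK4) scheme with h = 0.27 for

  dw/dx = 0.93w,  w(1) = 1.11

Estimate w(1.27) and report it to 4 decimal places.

1.4268

RK4: k1 = f(x_n, w_n); k2 = f(x_n + h/2, w_n + (h/2)·k1); k3 = f(x_n + h/2, w_n + (h/2)·k2); k4 = f(x_n + h, w_n + h·k3); w_{n+1} = w_n + (h/6)·(k1 + 2k2 + 2k3 + k4).
x=1.000000, w=1.110000:
  k1 = f(1.000000, 1.110000) = 1.032300
  k2 = f(1.135000, 1.249361) = 1.161905
  k3 = f(1.135000, 1.266857) = 1.178177
  k4 = f(1.270000, 1.428108) = 1.328140
  w ← 1.110000 + (0.27/6)·(k1 + 2k2 + 2k3 + k4) = 1.426827
w(1.27) ≈ 1.4268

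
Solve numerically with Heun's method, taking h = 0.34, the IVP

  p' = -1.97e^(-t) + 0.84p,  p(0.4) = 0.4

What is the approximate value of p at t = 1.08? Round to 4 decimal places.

Heun: k1 = f(t_n, p_n); k2 = f(t_n + h, p_n + h·k1); p_{n+1} = p_n + (h/2)·(k1 + k2).
t=0.400000, p=0.400000:
  k1 = f(0.400000, 0.400000) = -0.984530
  k2 = f(0.740000, 0.065260) = -0.885096
  p ← 0.400000 + (0.34/2)·(-0.984530 + (-0.885096)) = 0.082163
t=0.740000, p=0.082163:
  k1 = f(0.740000, 0.082163) = -0.870897
  k2 = f(1.080000, -0.213942) = -0.848714
  p ← 0.082163 + (0.34/2)·(-0.870897 + (-0.848714)) = -0.210170
p(1.08) ≈ -0.2102

-0.2102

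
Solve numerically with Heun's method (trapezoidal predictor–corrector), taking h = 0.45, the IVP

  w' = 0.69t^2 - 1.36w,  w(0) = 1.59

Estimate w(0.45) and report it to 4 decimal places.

Heun: k1 = f(t_n, w_n); k2 = f(t_n + h, w_n + h·k1); w_{n+1} = w_n + (h/2)·(k1 + k2).
t=0.000000, w=1.590000:
  k1 = f(0.000000, 1.590000) = -2.162400
  k2 = f(0.450000, 0.616920) = -0.699286
  w ← 1.590000 + (0.45/2)·(-2.162400 + (-0.699286)) = 0.946121
w(0.45) ≈ 0.9461

0.9461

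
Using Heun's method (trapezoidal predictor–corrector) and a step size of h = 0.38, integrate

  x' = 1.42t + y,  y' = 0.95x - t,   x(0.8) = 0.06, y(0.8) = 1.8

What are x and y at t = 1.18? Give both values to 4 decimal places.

1.2246, 1.6468

Heun on (x,y): k1 = f(t_n, state_n); k2 = f(t_n + h, state_n + h·k1); state_{n+1} = state_n + (h/2)·(k1 + k2).
0.800000: (0.060000, 1.800000)
  k1 = (2.936000, -0.743000)
  predictor → (1.175680, 1.517660)
  k2 = (3.193260, -0.063104)
  → (1.224559, 1.646840)
(x(1.18), y(1.18)) ≈ (1.2246, 1.6468)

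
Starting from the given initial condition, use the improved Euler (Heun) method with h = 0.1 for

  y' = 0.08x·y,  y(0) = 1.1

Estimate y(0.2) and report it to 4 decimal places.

Heun: k1 = f(x_n, y_n); k2 = f(x_n + h, y_n + h·k1); y_{n+1} = y_n + (h/2)·(k1 + k2).
x=0.000000, y=1.100000:
  k1 = f(0.000000, 1.100000) = 0.000000
  k2 = f(0.100000, 1.100000) = 0.008800
  y ← 1.100000 + (0.1/2)·(0.000000 + 0.008800) = 1.100440
x=0.100000, y=1.100440:
  k1 = f(0.100000, 1.100440) = 0.008804
  k2 = f(0.200000, 1.101320) = 0.017621
  y ← 1.100440 + (0.1/2)·(0.008804 + 0.017621) = 1.101761
y(0.2) ≈ 1.1018

1.1018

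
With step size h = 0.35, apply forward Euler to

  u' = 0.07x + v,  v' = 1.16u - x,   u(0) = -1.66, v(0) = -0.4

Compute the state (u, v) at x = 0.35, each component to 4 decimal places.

Euler on (u,v): u_{n+1} = u_n + h·u', v_{n+1} = v_n + h·v'.
0.000000: (-1.660000, -0.400000); f=(-0.400000, -1.925600) → (-1.800000, -1.073960)
(u(0.35), v(0.35)) ≈ (-1.8000, -1.0740)

-1.8000, -1.0740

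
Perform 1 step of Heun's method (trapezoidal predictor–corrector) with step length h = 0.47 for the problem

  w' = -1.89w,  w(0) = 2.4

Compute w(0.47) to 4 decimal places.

1.2150

Heun: k1 = f(t_n, w_n); k2 = f(t_n + h, w_n + h·k1); w_{n+1} = w_n + (h/2)·(k1 + k2).
t=0.000000, w=2.400000:
  k1 = f(0.000000, 2.400000) = -4.536000
  k2 = f(0.470000, 0.268080) = -0.506671
  w ← 2.400000 + (0.47/2)·(-4.536000 + (-0.506671)) = 1.214972
w(0.47) ≈ 1.2150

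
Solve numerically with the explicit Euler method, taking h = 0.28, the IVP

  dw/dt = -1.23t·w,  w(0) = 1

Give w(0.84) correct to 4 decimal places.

0.7293

Euler: w_{n+1} = w_n + h·f(t_n, w_n).
t=0.000000, w=1.000000: f=0.000000 → w ← 1.000000 + 0.28·0.000000 = 1.000000
t=0.280000, w=1.000000: f=-0.344400 → w ← 1.000000 + 0.28·(-0.344400) = 0.903568
t=0.560000, w=0.903568: f=-0.622378 → w ← 0.903568 + 0.28·(-0.622378) = 0.729302
w(0.84) ≈ 0.7293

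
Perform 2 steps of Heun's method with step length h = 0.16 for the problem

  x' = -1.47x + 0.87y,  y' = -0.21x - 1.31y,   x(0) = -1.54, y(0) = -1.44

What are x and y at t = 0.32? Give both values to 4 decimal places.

-1.2065, -0.8764

Heun on (x,y): k1 = f(t_n, state_n); k2 = f(t_n + h, state_n + h·k1); state_{n+1} = state_n + (h/2)·(k1 + k2).
0.000000: (-1.540000, -1.440000)
  k1 = (1.011000, 2.209800)
  predictor → (-1.378240, -1.086432)
  k2 = (1.080817, 1.712656)
  → (-1.372655, -1.126203)
0.160000: (-1.372655, -1.126203)
  k1 = (1.038005, 1.763584)
  predictor → (-1.206574, -0.844030)
  k2 = (1.039357, 1.359060)
  → (-1.206466, -0.876392)
(x(0.32), y(0.32)) ≈ (-1.2065, -0.8764)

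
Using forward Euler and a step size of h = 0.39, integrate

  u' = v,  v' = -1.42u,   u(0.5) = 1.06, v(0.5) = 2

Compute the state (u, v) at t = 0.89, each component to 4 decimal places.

1.8400, 1.4130

Euler on (u,v): u_{n+1} = u_n + h·u', v_{n+1} = v_n + h·v'.
0.500000: (1.060000, 2.000000); f=(2.000000, -1.505200) → (1.840000, 1.412972)
(u(0.89), v(0.89)) ≈ (1.8400, 1.4130)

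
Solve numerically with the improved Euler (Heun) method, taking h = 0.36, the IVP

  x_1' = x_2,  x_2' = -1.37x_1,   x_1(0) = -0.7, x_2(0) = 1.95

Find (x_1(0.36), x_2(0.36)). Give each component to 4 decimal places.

0.0641, 2.1221

Heun on (x_1,x_2): k1 = f(s_n, state_n); k2 = f(s_n + h, state_n + h·k1); state_{n+1} = state_n + (h/2)·(k1 + k2).
0.000000: (-0.700000, 1.950000)
  k1 = (1.950000, 0.959000)
  predictor → (0.002000, 2.295240)
  k2 = (2.295240, -0.002740)
  → (0.064143, 2.122127)
(x_1(0.36), x_2(0.36)) ≈ (0.0641, 2.1221)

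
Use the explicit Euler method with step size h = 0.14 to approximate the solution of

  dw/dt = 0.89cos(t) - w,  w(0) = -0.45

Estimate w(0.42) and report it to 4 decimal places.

Euler: w_{n+1} = w_n + h·f(t_n, w_n).
t=0.000000, w=-0.450000: f=1.340000 → w ← -0.450000 + 0.14·1.340000 = -0.262400
t=0.140000, w=-0.262400: f=1.143692 → w ← -0.262400 + 0.14·1.143692 = -0.102283
t=0.280000, w=-0.102283: f=0.957622 → w ← -0.102283 + 0.14·0.957622 = 0.031784
w(0.42) ≈ 0.0318

0.0318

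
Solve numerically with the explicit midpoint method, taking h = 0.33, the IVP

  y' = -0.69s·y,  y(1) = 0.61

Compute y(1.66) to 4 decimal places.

0.3318

Midpoint: k1 = f(s_n, y_n); k2 = f(s_n + h/2, y_n + (h/2)·k1); y_{n+1} = y_n + h·k2.
s=1.000000, y=0.610000:
  k1 = f(1.000000, 0.610000) = -0.420900
  k2 = f(1.165000, 0.540551) = -0.434522
  y ← 0.610000 + 0.33·(-0.434522) = 0.466608
s=1.330000, y=0.466608:
  k1 = f(1.330000, 0.466608) = -0.428206
  k2 = f(1.495000, 0.395954) = -0.408446
  y ← 0.466608 + 0.33·(-0.408446) = 0.331820
y(1.66) ≈ 0.3318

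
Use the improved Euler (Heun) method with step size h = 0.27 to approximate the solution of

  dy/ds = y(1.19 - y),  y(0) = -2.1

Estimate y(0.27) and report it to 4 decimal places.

Heun: k1 = f(s_n, y_n); k2 = f(s_n + h, y_n + h·k1); y_{n+1} = y_n + (h/2)·(k1 + k2).
s=0.000000, y=-2.100000:
  k1 = f(0.000000, -2.100000) = -6.909000
  k2 = f(0.270000, -3.965430) = -20.443497
  y ← -2.100000 + (0.27/2)·(-6.909000 + (-20.443497)) = -5.792587
y(0.27) ≈ -5.7926

-5.7926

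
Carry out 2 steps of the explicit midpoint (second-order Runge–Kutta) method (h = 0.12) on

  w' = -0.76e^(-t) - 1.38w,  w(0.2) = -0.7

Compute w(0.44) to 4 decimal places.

Midpoint: k1 = f(t_n, w_n); k2 = f(t_n + h/2, w_n + (h/2)·k1); w_{n+1} = w_n + h·k2.
t=0.200000, w=-0.700000:
  k1 = f(0.200000, -0.700000) = 0.343765
  k2 = f(0.260000, -0.679374) = 0.351537
  w ← -0.700000 + 0.12·0.351537 = -0.657816
t=0.320000, w=-0.657816:
  k1 = f(0.320000, -0.657816) = 0.355912
  k2 = f(0.380000, -0.636461) = 0.358581
  w ← -0.657816 + 0.12·0.358581 = -0.614786
w(0.44) ≈ -0.6148

-0.6148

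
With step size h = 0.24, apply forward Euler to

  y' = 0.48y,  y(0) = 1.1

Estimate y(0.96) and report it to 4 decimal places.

Euler: y_{n+1} = y_n + h·f(s_n, y_n).
s=0.000000, y=1.100000: f=0.528000 → y ← 1.100000 + 0.24·0.528000 = 1.226720
s=0.240000, y=1.226720: f=0.588826 → y ← 1.226720 + 0.24·0.588826 = 1.368038
s=0.480000, y=1.368038: f=0.656658 → y ← 1.368038 + 0.24·0.656658 = 1.525636
s=0.720000, y=1.525636: f=0.732305 → y ← 1.525636 + 0.24·0.732305 = 1.701389
y(0.96) ≈ 1.7014

1.7014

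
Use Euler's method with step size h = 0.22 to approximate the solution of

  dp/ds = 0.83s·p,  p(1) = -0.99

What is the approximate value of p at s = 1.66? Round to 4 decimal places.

Euler: p_{n+1} = p_n + h·f(s_n, p_n).
s=1.000000, p=-0.990000: f=-0.821700 → p ← -0.990000 + 0.22·(-0.821700) = -1.170774
s=1.220000, p=-1.170774: f=-1.185526 → p ← -1.170774 + 0.22·(-1.185526) = -1.431590
s=1.440000, p=-1.431590: f=-1.711036 → p ← -1.431590 + 0.22·(-1.711036) = -1.808018
p(1.66) ≈ -1.8080

-1.8080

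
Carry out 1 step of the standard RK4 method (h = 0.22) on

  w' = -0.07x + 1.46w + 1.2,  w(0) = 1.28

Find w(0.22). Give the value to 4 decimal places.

RK4: k1 = f(x_n, w_n); k2 = f(x_n + h/2, w_n + (h/2)·k1); k3 = f(x_n + h/2, w_n + (h/2)·k2); k4 = f(x_n + h, w_n + h·k3); w_{n+1} = w_n + (h/6)·(k1 + 2k2 + 2k3 + k4).
x=0.000000, w=1.280000:
  k1 = f(0.000000, 1.280000) = 3.068800
  k2 = f(0.110000, 1.617568) = 3.553949
  k3 = f(0.110000, 1.670934) = 3.631864
  k4 = f(0.220000, 2.079010) = 4.219955
  w ← 1.280000 + (0.22/6)·(k1 + 2k2 + 2k3 + k4) = 2.074214
w(0.22) ≈ 2.0742

2.0742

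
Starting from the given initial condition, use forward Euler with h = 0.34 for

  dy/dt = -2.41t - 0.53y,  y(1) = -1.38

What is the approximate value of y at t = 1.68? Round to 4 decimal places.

Euler: y_{n+1} = y_n + h·f(t_n, y_n).
t=1.000000, y=-1.380000: f=-1.678600 → y ← -1.380000 + 0.34·(-1.678600) = -1.950724
t=1.340000, y=-1.950724: f=-2.195516 → y ← -1.950724 + 0.34·(-2.195516) = -2.697200
y(1.68) ≈ -2.6972

-2.6972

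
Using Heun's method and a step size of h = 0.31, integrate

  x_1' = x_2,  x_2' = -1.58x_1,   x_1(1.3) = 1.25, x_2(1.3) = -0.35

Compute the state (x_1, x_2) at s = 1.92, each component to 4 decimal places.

0.6771, -1.3773

Heun on (x_1,x_2): k1 = f(s_n, state_n); k2 = f(s_n + h, state_n + h·k1); state_{n+1} = state_n + (h/2)·(k1 + k2).
1.300000: (1.250000, -0.350000)
  k1 = (-0.350000, -1.975000)
  predictor → (1.141500, -0.962250)
  k2 = (-0.962250, -1.803570)
  → (1.046601, -0.935678)
1.610000: (1.046601, -0.935678)
  k1 = (-0.935678, -1.653630)
  predictor → (0.756541, -1.448304)
  k2 = (-1.448304, -1.195335)
  → (0.677084, -1.377268)
(x_1(1.92), x_2(1.92)) ≈ (0.6771, -1.3773)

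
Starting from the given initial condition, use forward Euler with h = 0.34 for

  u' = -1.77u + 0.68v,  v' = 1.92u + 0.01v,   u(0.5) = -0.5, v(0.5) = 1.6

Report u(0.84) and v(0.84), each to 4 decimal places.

Euler on (u,v): u_{n+1} = u_n + h·u', v_{n+1} = v_n + h·v'.
0.500000: (-0.500000, 1.600000); f=(1.973000, -0.944000) → (0.170820, 1.279040)
(u(0.84), v(0.84)) ≈ (0.1708, 1.2790)

0.1708, 1.2790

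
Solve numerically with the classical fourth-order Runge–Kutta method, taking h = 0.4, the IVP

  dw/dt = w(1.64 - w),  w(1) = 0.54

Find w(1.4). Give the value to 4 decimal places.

0.7972

RK4: k1 = f(t_n, w_n); k2 = f(t_n + h/2, w_n + (h/2)·k1); k3 = f(t_n + h/2, w_n + (h/2)·k2); k4 = f(t_n + h, w_n + h·k3); w_{n+1} = w_n + (h/6)·(k1 + 2k2 + 2k3 + k4).
t=1.000000, w=0.540000:
  k1 = f(1.000000, 0.540000) = 0.594000
  k2 = f(1.200000, 0.658800) = 0.646415
  k3 = f(1.200000, 0.669283) = 0.649684
  k4 = f(1.400000, 0.799874) = 0.671995
  w ← 0.540000 + (0.4/6)·(k1 + 2k2 + 2k3 + k4) = 0.797213
w(1.4) ≈ 0.7972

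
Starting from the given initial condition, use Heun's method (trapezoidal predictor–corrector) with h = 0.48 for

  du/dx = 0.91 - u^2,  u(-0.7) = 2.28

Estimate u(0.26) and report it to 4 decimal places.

1.2008

Heun: k1 = f(x_n, u_n); k2 = f(x_n + h, u_n + h·k1); u_{n+1} = u_n + (h/2)·(k1 + k2).
x=-0.700000, u=2.280000:
  k1 = f(-0.700000, 2.280000) = -4.288400
  k2 = f(-0.220000, 0.221568) = 0.860908
  u ← 2.280000 + (0.48/2)·(-4.288400 + 0.860908) = 1.457402
x=-0.220000, u=1.457402:
  k1 = f(-0.220000, 1.457402) = -1.214020
  k2 = f(0.260000, 0.874672) = 0.144949
  u ← 1.457402 + (0.48/2)·(-1.214020 + 0.144949) = 1.200825
u(0.26) ≈ 1.2008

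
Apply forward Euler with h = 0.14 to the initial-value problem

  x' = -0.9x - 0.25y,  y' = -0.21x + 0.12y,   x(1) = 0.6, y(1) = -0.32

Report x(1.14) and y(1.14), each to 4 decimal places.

Euler on (x,y): x_{n+1} = x_n + h·x', y_{n+1} = y_n + h·y'.
1.000000: (0.600000, -0.320000); f=(-0.460000, -0.164400) → (0.535600, -0.343016)
(x(1.14), y(1.14)) ≈ (0.5356, -0.3430)

0.5356, -0.3430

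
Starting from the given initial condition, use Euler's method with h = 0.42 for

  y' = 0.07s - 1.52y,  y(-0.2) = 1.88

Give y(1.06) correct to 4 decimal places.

Euler: y_{n+1} = y_n + h·f(s_n, y_n).
s=-0.200000, y=1.880000: f=-2.871600 → y ← 1.880000 + 0.42·(-2.871600) = 0.673928
s=0.220000, y=0.673928: f=-1.008971 → y ← 0.673928 + 0.42·(-1.008971) = 0.250160
s=0.640000, y=0.250160: f=-0.335444 → y ← 0.250160 + 0.42·(-0.335444) = 0.109274
y(1.06) ≈ 0.1093

0.1093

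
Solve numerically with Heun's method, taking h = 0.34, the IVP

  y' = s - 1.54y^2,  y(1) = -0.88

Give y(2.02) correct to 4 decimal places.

-0.5051

Heun: k1 = f(s_n, y_n); k2 = f(s_n + h, y_n + h·k1); y_{n+1} = y_n + (h/2)·(k1 + k2).
s=1.000000, y=-0.880000:
  k1 = f(1.000000, -0.880000) = -0.192576
  k2 = f(1.340000, -0.945476) = -0.036644
  y ← -0.880000 + (0.34/2)·(-0.192576 + (-0.036644)) = -0.918967
s=1.340000, y=-0.918967:
  k1 = f(1.340000, -0.918967) = 0.039468
  k2 = f(1.680000, -0.905548) = 0.417173
  y ← -0.918967 + (0.34/2)·(0.039468 + 0.417173) = -0.841338
s=1.680000, y=-0.841338:
  k1 = f(1.680000, -0.841338) = 0.589911
  k2 = f(2.020000, -0.640769) = 1.387700
  y ← -0.841338 + (0.34/2)·(0.589911 + 1.387700) = -0.505144
y(2.02) ≈ -0.5051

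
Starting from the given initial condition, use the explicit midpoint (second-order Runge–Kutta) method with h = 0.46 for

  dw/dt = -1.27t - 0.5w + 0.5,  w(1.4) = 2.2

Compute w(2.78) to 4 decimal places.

Midpoint: k1 = f(t_n, w_n); k2 = f(t_n + h/2, w_n + (h/2)·k1); w_{n+1} = w_n + h·k2.
t=1.400000, w=2.200000:
  k1 = f(1.400000, 2.200000) = -2.378000
  k2 = f(1.630000, 1.653060) = -2.396630
  w ← 2.200000 + 0.46·(-2.396630) = 1.097550
t=1.860000, w=1.097550:
  k1 = f(1.860000, 1.097550) = -2.410975
  k2 = f(2.090000, 0.543026) = -2.425813
  w ← 1.097550 + 0.46·(-2.425813) = -0.018324
t=2.320000, w=-0.018324:
  k1 = f(2.320000, -0.018324) = -2.437238
  k2 = f(2.550000, -0.578889) = -2.449056
  w ← -0.018324 + 0.46·(-2.449056) = -1.144889
w(2.78) ≈ -1.1449

-1.1449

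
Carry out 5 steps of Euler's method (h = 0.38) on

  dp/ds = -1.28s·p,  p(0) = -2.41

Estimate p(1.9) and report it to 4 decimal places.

-0.1438

Euler: p_{n+1} = p_n + h·f(s_n, p_n).
s=0.000000, p=-2.410000: f=0.000000 → p ← -2.410000 + 0.38·0.000000 = -2.410000
s=0.380000, p=-2.410000: f=1.172224 → p ← -2.410000 + 0.38·1.172224 = -1.964555
s=0.760000, p=-1.964555: f=1.911119 → p ← -1.964555 + 0.38·1.911119 = -1.238330
s=1.140000, p=-1.238330: f=1.806971 → p ← -1.238330 + 0.38·1.806971 = -0.551681
s=1.520000, p=-0.551681: f=1.073350 → p ← -0.551681 + 0.38·1.073350 = -0.143808
p(1.9) ≈ -0.1438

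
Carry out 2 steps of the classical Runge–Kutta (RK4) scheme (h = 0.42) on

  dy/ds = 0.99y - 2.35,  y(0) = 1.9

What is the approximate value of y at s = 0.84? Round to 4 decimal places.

1.2857

RK4: k1 = f(s_n, y_n); k2 = f(s_n + h/2, y_n + (h/2)·k1); k3 = f(s_n + h/2, y_n + (h/2)·k2); k4 = f(s_n + h, y_n + h·k3); y_{n+1} = y_n + (h/6)·(k1 + 2k2 + 2k3 + k4).
s=0.000000, y=1.900000:
  k1 = f(0.000000, 1.900000) = -0.469000
  k2 = f(0.210000, 1.801510) = -0.566505
  k3 = f(0.210000, 1.781034) = -0.586776
  k4 = f(0.420000, 1.653554) = -0.712982
  y ← 1.900000 + (0.42/6)·(k1 + 2k2 + 2k3 + k4) = 1.655802
s=0.420000, y=1.655802:
  k1 = f(0.420000, 1.655802) = -0.710756
  k2 = f(0.630000, 1.506543) = -0.858522
  k3 = f(0.630000, 1.475512) = -0.889243
  k4 = f(0.840000, 1.282320) = -1.080503
  y ← 1.655802 + (0.42/6)·(k1 + 2k2 + 2k3 + k4) = 1.285727
y(0.84) ≈ 1.2857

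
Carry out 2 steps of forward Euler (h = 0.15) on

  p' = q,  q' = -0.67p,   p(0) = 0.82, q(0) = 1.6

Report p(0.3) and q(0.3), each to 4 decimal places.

1.2876, 1.4111

Euler on (p,q): p_{n+1} = p_n + h·p', q_{n+1} = q_n + h·q'.
0.000000: (0.820000, 1.600000); f=(1.600000, -0.549400) → (1.060000, 1.517590)
0.150000: (1.060000, 1.517590); f=(1.517590, -0.710200) → (1.287639, 1.411060)
(p(0.3), q(0.3)) ≈ (1.2876, 1.4111)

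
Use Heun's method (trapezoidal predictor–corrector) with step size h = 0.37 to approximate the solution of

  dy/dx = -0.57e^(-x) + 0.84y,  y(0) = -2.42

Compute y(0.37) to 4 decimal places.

-3.5001

Heun: k1 = f(x_n, y_n); k2 = f(x_n + h, y_n + h·k1); y_{n+1} = y_n + (h/2)·(k1 + k2).
x=0.000000, y=-2.420000:
  k1 = f(0.000000, -2.420000) = -2.602800
  k2 = f(0.370000, -3.383036) = -3.235469
  y ← -2.420000 + (0.37/2)·(-2.602800 + (-3.235469)) = -3.500080
y(0.37) ≈ -3.5001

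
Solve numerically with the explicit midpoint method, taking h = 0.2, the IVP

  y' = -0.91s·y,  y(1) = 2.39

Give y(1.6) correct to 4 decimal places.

Midpoint: k1 = f(s_n, y_n); k2 = f(s_n + h/2, y_n + (h/2)·k1); y_{n+1} = y_n + h·k2.
s=1.000000, y=2.390000:
  k1 = f(1.000000, 2.390000) = -2.174900
  k2 = f(1.100000, 2.172510) = -2.174683
  y ← 2.390000 + 0.2·(-2.174683) = 1.955063
s=1.200000, y=1.955063:
  k1 = f(1.200000, 1.955063) = -2.134929
  k2 = f(1.300000, 1.741571) = -2.060278
  y ← 1.955063 + 0.2·(-2.060278) = 1.543008
s=1.400000, y=1.543008:
  k1 = f(1.400000, 1.543008) = -1.965792
  k2 = f(1.500000, 1.346429) = -1.837875
  y ← 1.543008 + 0.2·(-1.837875) = 1.175433
y(1.6) ≈ 1.1754

1.1754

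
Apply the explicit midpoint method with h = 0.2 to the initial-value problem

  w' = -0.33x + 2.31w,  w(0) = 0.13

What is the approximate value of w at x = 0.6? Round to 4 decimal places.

0.4107

Midpoint: k1 = f(x_n, w_n); k2 = f(x_n + h/2, w_n + (h/2)·k1); w_{n+1} = w_n + h·k2.
x=0.000000, w=0.130000:
  k1 = f(0.000000, 0.130000) = 0.300300
  k2 = f(0.100000, 0.160030) = 0.336669
  w ← 0.130000 + 0.2·0.336669 = 0.197334
x=0.200000, w=0.197334:
  k1 = f(0.200000, 0.197334) = 0.389841
  k2 = f(0.300000, 0.236318) = 0.446895
  w ← 0.197334 + 0.2·0.446895 = 0.286713
x=0.400000, w=0.286713:
  k1 = f(0.400000, 0.286713) = 0.530306
  k2 = f(0.500000, 0.339743) = 0.619807
  w ← 0.286713 + 0.2·0.619807 = 0.410674
w(0.6) ≈ 0.4107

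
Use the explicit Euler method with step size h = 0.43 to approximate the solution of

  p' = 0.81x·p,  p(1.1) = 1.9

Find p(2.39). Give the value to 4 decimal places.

Euler: p_{n+1} = p_n + h·f(x_n, p_n).
x=1.100000, p=1.900000: f=1.692900 → p ← 1.900000 + 0.43·1.692900 = 2.627947
x=1.530000, p=2.627947: f=3.256815 → p ← 2.627947 + 0.43·3.256815 = 4.028377
x=1.960000, p=4.028377: f=6.395452 → p ← 4.028377 + 0.43·6.395452 = 6.778422
p(2.39) ≈ 6.7784

6.7784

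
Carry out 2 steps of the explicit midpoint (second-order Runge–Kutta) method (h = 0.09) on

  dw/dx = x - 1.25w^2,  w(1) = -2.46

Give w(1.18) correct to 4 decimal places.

-4.7036

Midpoint: k1 = f(x_n, w_n); k2 = f(x_n + h/2, w_n + (h/2)·k1); w_{n+1} = w_n + h·k2.
x=1.000000, w=-2.460000:
  k1 = f(1.000000, -2.460000) = -6.564500
  k2 = f(1.045000, -2.755402) = -8.445304
  w ← -2.460000 + 0.09·(-8.445304) = -3.220077
x=1.090000, w=-3.220077:
  k1 = f(1.090000, -3.220077) = -11.871123
  k2 = f(1.135000, -3.754278) = -16.483253
  w ← -3.220077 + 0.09·(-16.483253) = -4.703570
w(1.18) ≈ -4.7036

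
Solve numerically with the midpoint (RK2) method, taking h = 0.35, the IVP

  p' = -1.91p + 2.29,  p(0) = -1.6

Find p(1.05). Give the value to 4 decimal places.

0.7206

Midpoint: k1 = f(s_n, p_n); k2 = f(s_n + h/2, p_n + (h/2)·k1); p_{n+1} = p_n + h·k2.
s=0.000000, p=-1.600000:
  k1 = f(0.000000, -1.600000) = 5.346000
  k2 = f(0.175000, -0.664450) = 3.559100
  p ← -1.600000 + 0.35·3.559100 = -0.354315
s=0.350000, p=-0.354315:
  k1 = f(0.350000, -0.354315) = 2.966742
  k2 = f(0.525000, 0.164865) = 1.975108
  p ← -0.354315 + 0.35·1.975108 = 0.336973
s=0.700000, p=0.336973:
  k1 = f(0.700000, 0.336973) = 1.646382
  k2 = f(0.875000, 0.625090) = 1.096079
  p ← 0.336973 + 0.35·1.096079 = 0.720600
p(1.05) ≈ 0.7206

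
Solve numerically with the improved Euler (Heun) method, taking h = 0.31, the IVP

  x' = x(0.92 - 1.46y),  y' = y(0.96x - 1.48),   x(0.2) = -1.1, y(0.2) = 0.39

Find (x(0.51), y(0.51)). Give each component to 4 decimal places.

Heun on (x,y): k1 = f(t_n, state_n); k2 = f(t_n + h, state_n + h·k1); state_{n+1} = state_n + (h/2)·(k1 + k2).
0.200000: (-1.100000, 0.390000)
  k1 = (-0.385660, -0.989040)
  predictor → (-1.219555, 0.083398)
  k2 = (-0.973497, -0.221068)
  → (-1.310669, 0.202433)
(x(0.51), y(0.51)) ≈ (-1.3107, 0.2024)

-1.3107, 0.2024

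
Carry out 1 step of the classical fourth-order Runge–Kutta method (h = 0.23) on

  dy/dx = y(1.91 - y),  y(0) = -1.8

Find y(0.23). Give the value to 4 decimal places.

RK4: k1 = f(x_n, y_n); k2 = f(x_n + h/2, y_n + (h/2)·k1); k3 = f(x_n + h/2, y_n + (h/2)·k2); k4 = f(x_n + h, y_n + h·k3); y_{n+1} = y_n + (h/6)·(k1 + 2k2 + 2k3 + k4).
x=0.000000, y=-1.800000:
  k1 = f(0.000000, -1.800000) = -6.678000
  k2 = f(0.115000, -2.567970) = -11.499293
  k3 = f(0.115000, -3.122419) = -15.713318
  k4 = f(0.230000, -5.414063) = -39.652940
  y ← -1.800000 + (0.23/6)·(k1 + 2k2 + 2k3 + k4) = -5.662319
y(0.23) ≈ -5.6623

-5.6623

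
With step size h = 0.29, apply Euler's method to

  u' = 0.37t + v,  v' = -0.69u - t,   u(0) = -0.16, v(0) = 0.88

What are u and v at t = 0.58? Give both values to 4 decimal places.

Euler on (u,v): u_{n+1} = u_n + h·u', v_{n+1} = v_n + h·v'.
0.000000: (-0.160000, 0.880000); f=(0.880000, 0.110400) → (0.095200, 0.912016)
0.290000: (0.095200, 0.912016); f=(1.019316, -0.355688) → (0.390802, 0.808866)
(u(0.58), v(0.58)) ≈ (0.3908, 0.8089)

0.3908, 0.8089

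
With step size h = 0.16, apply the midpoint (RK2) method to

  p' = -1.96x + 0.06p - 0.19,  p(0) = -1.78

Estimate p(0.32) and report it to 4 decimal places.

Midpoint: k1 = f(x_n, p_n); k2 = f(x_n + h/2, p_n + (h/2)·k1); p_{n+1} = p_n + h·k2.
x=0.000000, p=-1.780000:
  k1 = f(0.000000, -1.780000) = -0.296800
  k2 = f(0.080000, -1.803744) = -0.455025
  p ← -1.780000 + 0.16·(-0.455025) = -1.852804
x=0.160000, p=-1.852804:
  k1 = f(0.160000, -1.852804) = -0.614768
  k2 = f(0.240000, -1.901985) = -0.774519
  p ← -1.852804 + 0.16·(-0.774519) = -1.976727
p(0.32) ≈ -1.9767

-1.9767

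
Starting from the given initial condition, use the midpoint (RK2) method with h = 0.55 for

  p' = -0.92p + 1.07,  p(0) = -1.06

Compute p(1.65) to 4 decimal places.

Midpoint: k1 = f(x_n, p_n); k2 = f(x_n + h/2, p_n + (h/2)·k1); p_{n+1} = p_n + h·k2.
x=0.000000, p=-1.060000:
  k1 = f(0.000000, -1.060000) = 2.045200
  k2 = f(0.275000, -0.497570) = 1.527764
  p ← -1.060000 + 0.55·1.527764 = -0.219730
x=0.550000, p=-0.219730:
  k1 = f(0.550000, -0.219730) = 1.272151
  k2 = f(0.825000, 0.130112) = 0.950297
  p ← -0.219730 + 0.55·0.950297 = 0.302934
x=1.100000, p=0.302934:
  k1 = f(1.100000, 0.302934) = 0.791301
  k2 = f(1.375000, 0.520542) = 0.591102
  p ← 0.302934 + 0.55·0.591102 = 0.628040
p(1.65) ≈ 0.6280

0.6280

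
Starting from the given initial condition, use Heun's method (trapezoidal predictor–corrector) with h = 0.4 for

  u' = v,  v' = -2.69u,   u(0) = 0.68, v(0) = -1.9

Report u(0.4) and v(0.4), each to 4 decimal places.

-0.2263, -2.2228

Heun on (u,v): k1 = f(t_n, state_n); k2 = f(t_n + h, state_n + h·k1); state_{n+1} = state_n + (h/2)·(k1 + k2).
0.000000: (0.680000, -1.900000)
  k1 = (-1.900000, -1.829200)
  predictor → (-0.080000, -2.631680)
  k2 = (-2.631680, 0.215200)
  → (-0.226336, -2.222800)
(u(0.4), v(0.4)) ≈ (-0.2263, -2.2228)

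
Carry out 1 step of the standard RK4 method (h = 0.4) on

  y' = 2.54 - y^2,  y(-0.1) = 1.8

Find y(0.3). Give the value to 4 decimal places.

1.6543

RK4: k1 = f(s_n, y_n); k2 = f(s_n + h/2, y_n + (h/2)·k1); k3 = f(s_n + h/2, y_n + (h/2)·k2); k4 = f(s_n + h, y_n + h·k3); y_{n+1} = y_n + (h/6)·(k1 + 2k2 + 2k3 + k4).
s=-0.100000, y=1.800000:
  k1 = f(-0.100000, 1.800000) = -0.700000
  k2 = f(0.100000, 1.660000) = -0.215600
  k3 = f(0.100000, 1.756880) = -0.546627
  k4 = f(0.300000, 1.581349) = 0.039335
  y ← 1.800000 + (0.4/6)·(k1 + 2k2 + 2k3 + k4) = 1.654325
y(0.3) ≈ 1.6543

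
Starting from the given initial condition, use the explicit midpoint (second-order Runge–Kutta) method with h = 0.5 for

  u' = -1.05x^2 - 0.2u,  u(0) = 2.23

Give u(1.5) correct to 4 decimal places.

Midpoint: k1 = f(x_n, u_n); k2 = f(x_n + h/2, u_n + (h/2)·k1); u_{n+1} = u_n + h·k2.
x=0.000000, u=2.230000:
  k1 = f(0.000000, 2.230000) = -0.446000
  k2 = f(0.250000, 2.118500) = -0.489325
  u ← 2.230000 + 0.5·(-0.489325) = 1.985337
x=0.500000, u=1.985337:
  k1 = f(0.500000, 1.985337) = -0.659568
  k2 = f(0.750000, 1.820446) = -0.954714
  u ← 1.985337 + 0.5·(-0.954714) = 1.507980
x=1.000000, u=1.507980:
  k1 = f(1.000000, 1.507980) = -1.351596
  k2 = f(1.250000, 1.170081) = -1.874641
  u ← 1.507980 + 0.5·(-1.874641) = 0.570660
u(1.5) ≈ 0.5707

0.5707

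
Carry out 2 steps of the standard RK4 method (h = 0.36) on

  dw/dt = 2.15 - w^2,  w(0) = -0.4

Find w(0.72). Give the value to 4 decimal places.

RK4: k1 = f(t_n, w_n); k2 = f(t_n + h/2, w_n + (h/2)·k1); k3 = f(t_n + h/2, w_n + (h/2)·k2); k4 = f(t_n + h, w_n + h·k3); w_{n+1} = w_n + (h/6)·(k1 + 2k2 + 2k3 + k4).
t=0.000000, w=-0.400000:
  k1 = f(0.000000, -0.400000) = 1.990000
  k2 = f(0.180000, -0.041800) = 2.148253
  k3 = f(0.180000, -0.013315) = 2.149823
  k4 = f(0.360000, 0.373936) = 2.010172
  w ← -0.400000 + (0.36/6)·(k1 + 2k2 + 2k3 + k4) = 0.355779
t=0.360000, w=0.355779:
  k1 = f(0.360000, 0.355779) = 2.023421
  k2 = f(0.540000, 0.719995) = 1.631607
  k3 = f(0.540000, 0.649469) = 1.728191
  k4 = f(0.720000, 0.977928) = 1.193657
  w ← 0.355779 + (0.36/6)·(k1 + 2k2 + 2k3 + k4) = 0.951980
w(0.72) ≈ 0.9520

0.9520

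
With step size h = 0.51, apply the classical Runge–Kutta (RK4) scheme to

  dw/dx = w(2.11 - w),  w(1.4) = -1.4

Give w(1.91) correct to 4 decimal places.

RK4: k1 = f(x_n, w_n); k2 = f(x_n + h/2, w_n + (h/2)·k1); k3 = f(x_n + h/2, w_n + (h/2)·k2); k4 = f(x_n + h, w_n + h·k3); w_{n+1} = w_n + (h/6)·(k1 + 2k2 + 2k3 + k4).
x=1.400000, w=-1.400000:
  k1 = f(1.400000, -1.400000) = -4.914000
  k2 = f(1.655000, -2.653070) = -12.636758
  k3 = f(1.655000, -4.622373) = -31.119543
  k4 = f(1.910000, -17.270967) = -334.728036
  w ← -1.400000 + (0.51/6)·(k1 + 2k2 + 2k3 + k4) = -37.708144
w(1.91) ≈ -37.7081

-37.7081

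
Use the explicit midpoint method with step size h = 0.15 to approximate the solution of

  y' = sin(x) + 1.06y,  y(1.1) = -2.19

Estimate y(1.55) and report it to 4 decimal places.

-2.9729

Midpoint: k1 = f(x_n, y_n); k2 = f(x_n + h/2, y_n + (h/2)·k1); y_{n+1} = y_n + h·k2.
x=1.100000, y=-2.190000:
  k1 = f(1.100000, -2.190000) = -1.430193
  k2 = f(1.175000, -2.297264) = -1.512410
  y ← -2.190000 + 0.15·(-1.512410) = -2.416862
x=1.250000, y=-2.416862:
  k1 = f(1.250000, -2.416862) = -1.612889
  k2 = f(1.325000, -2.537828) = -1.720154
  y ← -2.416862 + 0.15·(-1.720154) = -2.674885
x=1.400000, y=-2.674885:
  k1 = f(1.400000, -2.674885) = -1.849928
  k2 = f(1.475000, -2.813629) = -1.987032
  y ← -2.674885 + 0.15·(-1.987032) = -2.972939
y(1.55) ≈ -2.9729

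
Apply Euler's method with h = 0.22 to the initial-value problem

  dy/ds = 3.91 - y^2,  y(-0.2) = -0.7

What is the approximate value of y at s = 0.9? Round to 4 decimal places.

1.9650

Euler: y_{n+1} = y_n + h·f(s_n, y_n).
s=-0.200000, y=-0.700000: f=3.420000 → y ← -0.700000 + 0.22·3.420000 = 0.052400
s=0.020000, y=0.052400: f=3.907254 → y ← 0.052400 + 0.22·3.907254 = 0.911996
s=0.240000, y=0.911996: f=3.078263 → y ← 0.911996 + 0.22·3.078263 = 1.589214
s=0.460000, y=1.589214: f=1.384399 → y ← 1.589214 + 0.22·1.384399 = 1.893782
s=0.680000, y=1.893782: f=0.323591 → y ← 1.893782 + 0.22·0.323591 = 1.964972
y(0.9) ≈ 1.9650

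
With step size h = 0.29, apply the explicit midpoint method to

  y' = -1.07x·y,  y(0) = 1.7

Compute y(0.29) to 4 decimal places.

Midpoint: k1 = f(x_n, y_n); k2 = f(x_n + h/2, y_n + (h/2)·k1); y_{n+1} = y_n + h·k2.
x=0.000000, y=1.700000:
  k1 = f(0.000000, 1.700000) = 0.000000
  k2 = f(0.145000, 1.700000) = -0.263755
  y ← 1.700000 + 0.29·(-0.263755) = 1.623511
y(0.29) ≈ 1.6235

1.6235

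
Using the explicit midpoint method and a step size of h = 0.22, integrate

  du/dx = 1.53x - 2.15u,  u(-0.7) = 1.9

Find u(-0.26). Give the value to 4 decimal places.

0.5979

Midpoint: k1 = f(x_n, u_n); k2 = f(x_n + h/2, u_n + (h/2)·k1); u_{n+1} = u_n + h·k2.
x=-0.700000, u=1.900000:
  k1 = f(-0.700000, 1.900000) = -5.156000
  k2 = f(-0.590000, 1.332840) = -3.768306
  u ← 1.900000 + 0.22·(-3.768306) = 1.070973
x=-0.480000, u=1.070973:
  k1 = f(-0.480000, 1.070973) = -3.036991
  k2 = f(-0.370000, 0.736904) = -2.150443
  u ← 1.070973 + 0.22·(-2.150443) = 0.597875
u(-0.26) ≈ 0.5979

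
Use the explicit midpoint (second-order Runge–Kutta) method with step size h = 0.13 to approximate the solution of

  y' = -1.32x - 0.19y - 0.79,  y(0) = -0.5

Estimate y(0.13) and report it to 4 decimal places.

-0.6004

Midpoint: k1 = f(x_n, y_n); k2 = f(x_n + h/2, y_n + (h/2)·k1); y_{n+1} = y_n + h·k2.
x=0.000000, y=-0.500000:
  k1 = f(0.000000, -0.500000) = -0.695000
  k2 = f(0.065000, -0.545175) = -0.772217
  y ← -0.500000 + 0.13·(-0.772217) = -0.600388
y(0.13) ≈ -0.6004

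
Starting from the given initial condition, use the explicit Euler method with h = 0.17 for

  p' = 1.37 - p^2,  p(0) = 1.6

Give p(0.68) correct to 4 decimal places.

Euler: p_{n+1} = p_n + h·f(t_n, p_n).
t=0.000000, p=1.600000: f=-1.190000 → p ← 1.600000 + 0.17·(-1.190000) = 1.397700
t=0.170000, p=1.397700: f=-0.583565 → p ← 1.397700 + 0.17·(-0.583565) = 1.298494
t=0.340000, p=1.298494: f=-0.316086 → p ← 1.298494 + 0.17·(-0.316086) = 1.244759
t=0.510000, p=1.244759: f=-0.179425 → p ← 1.244759 + 0.17·(-0.179425) = 1.214257
p(0.68) ≈ 1.2143

1.2143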